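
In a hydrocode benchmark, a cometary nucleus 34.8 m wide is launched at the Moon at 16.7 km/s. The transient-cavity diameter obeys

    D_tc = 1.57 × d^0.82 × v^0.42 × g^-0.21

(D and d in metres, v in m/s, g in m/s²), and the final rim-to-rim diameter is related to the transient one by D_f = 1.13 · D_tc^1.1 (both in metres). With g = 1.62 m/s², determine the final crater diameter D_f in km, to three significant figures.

v = 16700 m/s.
d^0.82 = 34.8^0.82 = 18.37
v^0.42 = 16700^0.42 = 59.37
g^-0.21 = 1.62^-0.21 = 0.9037
D_tc = 1.57 × 18.37 × 59.37 × 0.9037 = 1547 m
D_f = 1.13 × (1547)^1.1 = 3643 m
     = 3.643 km

D_f ≈ 3.64 km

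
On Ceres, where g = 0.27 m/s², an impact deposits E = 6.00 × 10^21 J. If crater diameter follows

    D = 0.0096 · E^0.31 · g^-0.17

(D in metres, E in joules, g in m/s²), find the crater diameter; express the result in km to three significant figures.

E^0.31 = (6.00 × 10^21)^0.31 = 5.639 × 10^6
g^-0.17 = 0.27^-0.17 = 1.249
D = 0.0096 × 5.639 × 10^6 × 1.249 = 67614 m
   = 67.61 km

D ≈ 67.6 km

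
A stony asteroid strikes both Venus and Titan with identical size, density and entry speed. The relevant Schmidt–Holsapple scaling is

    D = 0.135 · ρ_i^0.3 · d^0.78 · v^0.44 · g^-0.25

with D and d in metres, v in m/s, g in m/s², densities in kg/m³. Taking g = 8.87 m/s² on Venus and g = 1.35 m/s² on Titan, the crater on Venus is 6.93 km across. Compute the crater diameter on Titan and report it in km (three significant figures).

D ≈ 11.1 km

All impactor-dependent factors cancel in the ratio, leaving D_Titan/D_Venus = (g_Titan/g_Venus)^-0.25.
(1.35/8.87)^-0.25 = 0.1522^-0.25 = 1.601
D_Titan = 1.601 × 6.93 km = 11.1 km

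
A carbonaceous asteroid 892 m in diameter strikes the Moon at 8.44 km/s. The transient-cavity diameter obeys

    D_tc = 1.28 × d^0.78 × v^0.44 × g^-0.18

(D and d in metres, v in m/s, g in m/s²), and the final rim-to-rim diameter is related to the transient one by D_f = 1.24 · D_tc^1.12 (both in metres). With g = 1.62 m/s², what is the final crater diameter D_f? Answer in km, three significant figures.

v = 8440 m/s.
d^0.78 = 892^0.78 = 200.1
v^0.44 = 8440^0.44 = 53.41
g^-0.18 = 1.62^-0.18 = 0.9168
D_tc = 1.28 × 200.1 × 53.41 × 0.9168 = 12540 m
D_f = 1.24 × (12540)^1.12 = 48252 m
     = 48.25 km

D_f ≈ 48.3 km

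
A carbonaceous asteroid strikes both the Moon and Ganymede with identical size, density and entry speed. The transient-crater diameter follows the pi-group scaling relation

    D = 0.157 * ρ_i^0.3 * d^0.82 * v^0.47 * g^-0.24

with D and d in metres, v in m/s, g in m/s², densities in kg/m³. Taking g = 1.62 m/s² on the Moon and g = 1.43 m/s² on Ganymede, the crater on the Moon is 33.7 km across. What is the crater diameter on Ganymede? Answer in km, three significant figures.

All impactor-dependent factors cancel in the ratio, leaving D_Ganymede/D_Moon = (g_Ganymede/g_Moon)^-0.24.
(1.43/1.62)^-0.24 = 0.8827^-0.24 = 1.030
D_Ganymede = 1.030 × 33.7 km = 34.7 km

D ≈ 34.7 km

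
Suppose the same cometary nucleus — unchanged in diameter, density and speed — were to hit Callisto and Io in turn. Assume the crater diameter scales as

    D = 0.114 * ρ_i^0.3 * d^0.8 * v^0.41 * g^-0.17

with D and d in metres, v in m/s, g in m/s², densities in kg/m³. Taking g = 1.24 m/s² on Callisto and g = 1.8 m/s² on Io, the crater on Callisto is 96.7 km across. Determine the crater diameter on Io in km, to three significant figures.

D ≈ 90.8 km

All impactor-dependent factors cancel in the ratio, leaving D_Io/D_Callisto = (g_Io/g_Callisto)^-0.17.
(1.8/1.24)^-0.17 = 1.452^-0.17 = 0.9386
D_Io = 0.9386 × 96.7 km = 90.8 km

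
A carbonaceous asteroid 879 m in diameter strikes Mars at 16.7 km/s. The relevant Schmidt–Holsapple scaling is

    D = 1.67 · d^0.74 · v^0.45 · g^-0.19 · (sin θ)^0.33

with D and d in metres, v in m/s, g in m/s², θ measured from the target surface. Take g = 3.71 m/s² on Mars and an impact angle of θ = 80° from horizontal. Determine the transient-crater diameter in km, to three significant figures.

D ≈ 15.5 km

In SI units: v = 16700 m/s.
d^0.74 = 879^0.74 = 150.9
v^0.45 = 16700^0.45 = 79.47
g^-0.19 = 3.71^-0.19 = 0.7795
(sin 80°)^0.33 = 0.9848^0.33 = 0.9950
D = 1.67 × 150.9 × 79.47 × 0.7795 × 0.9950 = 15533 m
   = 15.53 km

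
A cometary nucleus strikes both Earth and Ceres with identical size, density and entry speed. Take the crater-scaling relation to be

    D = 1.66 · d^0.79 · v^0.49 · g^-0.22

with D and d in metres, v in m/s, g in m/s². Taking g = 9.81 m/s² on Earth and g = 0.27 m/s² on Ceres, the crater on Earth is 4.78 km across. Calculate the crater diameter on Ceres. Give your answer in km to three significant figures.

D ≈ 10.5 km

All impactor-dependent factors cancel in the ratio, leaving D_Ceres/D_Earth = (g_Ceres/g_Earth)^-0.22.
(0.27/9.81)^-0.22 = 0.02752^-0.22 = 2.204
D_Ceres = 2.204 × 4.78 km = 10.5 km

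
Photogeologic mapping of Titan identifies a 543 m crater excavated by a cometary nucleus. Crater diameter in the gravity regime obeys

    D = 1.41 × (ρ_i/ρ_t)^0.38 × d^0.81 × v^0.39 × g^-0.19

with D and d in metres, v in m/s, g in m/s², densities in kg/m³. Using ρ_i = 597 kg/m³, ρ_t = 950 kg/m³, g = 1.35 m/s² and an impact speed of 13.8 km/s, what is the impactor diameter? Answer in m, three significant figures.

Rearranging for d: d = [D / (1.41 · (597/950)^0.38 · 13800^0.39 · 1.35^-0.19)]^(1/0.81).
(597/950)^0.38 = 0.8382
13800^0.39 = 41.17
1.35^-0.19 = 0.9446
Denominator = 1.41 × 0.8382 × 41.17 × 0.9446 = 45.96
D / 45.96 = 543 / 45.96 = 11.81
d = 11.81^(1/0.81) = 11.81^1.2346 = 21.08 m

d ≈ 21.1 m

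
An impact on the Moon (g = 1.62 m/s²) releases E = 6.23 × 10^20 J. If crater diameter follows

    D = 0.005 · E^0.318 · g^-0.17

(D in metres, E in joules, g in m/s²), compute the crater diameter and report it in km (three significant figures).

D ≈ 18.9 km

E^0.318 = (6.23 × 10^20)^0.318 = 4.099 × 10^6
g^-0.17 = 1.62^-0.17 = 0.9213
D = 0.005 × 4.099 × 10^6 × 0.9213 = 18882 m
   = 18.88 km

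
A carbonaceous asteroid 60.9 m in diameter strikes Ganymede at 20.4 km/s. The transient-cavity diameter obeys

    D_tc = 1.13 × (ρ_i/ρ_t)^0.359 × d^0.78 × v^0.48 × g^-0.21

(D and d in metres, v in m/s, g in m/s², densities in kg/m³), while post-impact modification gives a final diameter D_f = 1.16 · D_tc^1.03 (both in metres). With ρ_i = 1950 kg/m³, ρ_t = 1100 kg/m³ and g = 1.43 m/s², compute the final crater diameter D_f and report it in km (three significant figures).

v = 20400 m/s.
(ρ_i/ρ_t)^0.359 = (1950/1100)^0.359 = 1.228
d^0.78 = 60.9^0.78 = 24.66
v^0.48 = 20400^0.48 = 117.1
g^-0.21 = 1.43^-0.21 = 0.9276
D_tc = 1.13 × 1.228 × 24.66 × 117.1 × 0.9276 = 3717 m
D_f = 1.16 × (3717)^1.03 = 5518 m
     = 5.518 km

D_f ≈ 5.52 km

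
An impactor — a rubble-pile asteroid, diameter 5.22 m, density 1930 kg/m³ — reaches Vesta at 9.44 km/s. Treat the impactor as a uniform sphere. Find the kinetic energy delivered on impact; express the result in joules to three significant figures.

E ≈ 6.40 × 10^12 J

v = 9440 m/s.
Mass m = (π/6) ρ d³ = (π/6) × 1930 × (5.22)³ = 1.437 × 10^5 kg
E = ½ m v² = 0.5 × 1.437 × 10^5 × (9440)² = 6.403 × 10^12 J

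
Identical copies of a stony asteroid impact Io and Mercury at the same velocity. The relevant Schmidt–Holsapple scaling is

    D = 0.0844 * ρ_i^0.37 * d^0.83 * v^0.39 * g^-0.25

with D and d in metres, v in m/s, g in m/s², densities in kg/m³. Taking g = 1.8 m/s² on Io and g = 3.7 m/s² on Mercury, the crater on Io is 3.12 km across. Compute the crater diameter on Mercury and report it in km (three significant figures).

D ≈ 2.61 km

All impactor-dependent factors cancel in the ratio, leaving D_Mercury/D_Io = (g_Mercury/g_Io)^-0.25.
(3.7/1.8)^-0.25 = 2.056^-0.25 = 0.8351
D_Mercury = 0.8351 × 3.12 km = 2.61 km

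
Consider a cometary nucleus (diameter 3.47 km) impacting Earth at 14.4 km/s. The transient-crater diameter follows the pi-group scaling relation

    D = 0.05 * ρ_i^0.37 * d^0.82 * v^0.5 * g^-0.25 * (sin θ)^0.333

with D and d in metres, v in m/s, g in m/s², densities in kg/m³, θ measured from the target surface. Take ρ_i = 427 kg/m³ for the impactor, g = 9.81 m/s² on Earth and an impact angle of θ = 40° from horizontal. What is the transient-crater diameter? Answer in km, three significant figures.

In SI units: d = 3470 m, v = 14400 m/s.
ρ_i^0.37 = 427^0.37 = 9.403
d^0.82 = 3470^0.82 = 800.0
v^0.5 = 14400^0.5 = 120.0
g^-0.25 = 9.81^-0.25 = 0.5650
(sin 40°)^0.333 = 0.6428^0.333 = 0.8632
D = 0.05 × 9.403 × 800.0 × 120.0 × 0.5650 × 0.8632 = 22012 m
   = 22.01 km

D ≈ 22.0 km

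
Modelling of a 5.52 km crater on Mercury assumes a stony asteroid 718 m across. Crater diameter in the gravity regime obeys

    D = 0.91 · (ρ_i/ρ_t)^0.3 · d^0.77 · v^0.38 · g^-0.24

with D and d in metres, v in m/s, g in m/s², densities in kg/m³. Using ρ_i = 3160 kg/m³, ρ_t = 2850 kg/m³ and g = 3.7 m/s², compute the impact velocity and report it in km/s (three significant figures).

Rearranging for v: v = [D / (0.91 · (3160/2850)^0.3 · 718^0.77 · 3.7^-0.24)]^(1/0.38).
D = 5520 m.
(3160/2850)^0.3 = 1.031
718^0.77 = 158.2
3.7^-0.24 = 0.7305
Denominator = 0.91 × 1.031 × 158.2 × 0.7305 = 108.4
D / 108.4 = 5520 / 108.4 = 50.92
v = 50.92^(1/0.38) = 50.92^2.6316 = 31035 m/s

v ≈ 31.0 km/s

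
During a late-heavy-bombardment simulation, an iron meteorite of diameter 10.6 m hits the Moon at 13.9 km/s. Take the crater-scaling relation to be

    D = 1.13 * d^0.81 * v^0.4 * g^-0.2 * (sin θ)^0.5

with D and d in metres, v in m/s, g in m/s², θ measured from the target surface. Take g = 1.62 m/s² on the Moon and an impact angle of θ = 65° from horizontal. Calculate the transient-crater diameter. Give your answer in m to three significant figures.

In SI units: v = 13900 m/s.
d^0.81 = 10.6^0.81 = 6.769
v^0.4 = 13900^0.4 = 45.42
g^-0.2 = 1.62^-0.2 = 0.9080
(sin 65°)^0.5 = 0.9063^0.5 = 0.9520
D = 1.13 × 6.769 × 45.42 × 0.9080 × 0.9520 = 300.3 m

D ≈ 300 m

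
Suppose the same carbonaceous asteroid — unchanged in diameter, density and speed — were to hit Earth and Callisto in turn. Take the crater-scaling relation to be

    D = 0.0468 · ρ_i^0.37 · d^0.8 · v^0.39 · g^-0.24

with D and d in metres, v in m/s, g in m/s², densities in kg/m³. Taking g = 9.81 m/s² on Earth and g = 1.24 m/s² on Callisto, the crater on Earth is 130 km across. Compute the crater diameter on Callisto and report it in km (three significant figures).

D ≈ 214 km

All impactor-dependent factors cancel in the ratio, leaving D_Callisto/D_Earth = (g_Callisto/g_Earth)^-0.24.
(1.24/9.81)^-0.24 = 0.1264^-0.24 = 1.643
D_Callisto = 1.643 × 130 km = 214 km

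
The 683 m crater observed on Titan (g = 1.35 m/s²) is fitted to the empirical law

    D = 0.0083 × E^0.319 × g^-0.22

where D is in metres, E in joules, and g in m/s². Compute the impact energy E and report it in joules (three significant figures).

E ≈ 3.15 × 10^15 J

Rearranging: E = [D / (0.0083 · g^-0.22)]^(1/0.319).
g^-0.22 = 1.35^-0.22 = 0.9361
D / (0.0083 × 0.9361) = 683 / (7.770 × 10^-3) = 8.790 × 10^4
E = (8.790 × 10^4)^3.1348 = 3.151 × 10^15 J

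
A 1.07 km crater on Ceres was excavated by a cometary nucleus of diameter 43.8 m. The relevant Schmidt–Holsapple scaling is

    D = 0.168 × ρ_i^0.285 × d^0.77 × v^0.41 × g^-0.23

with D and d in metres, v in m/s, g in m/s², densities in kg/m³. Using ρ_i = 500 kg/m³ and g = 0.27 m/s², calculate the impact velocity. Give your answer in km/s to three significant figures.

v ≈ 10.0 km/s

Rearranging for v: v = [D / (0.168 · 500^0.285 · 43.8^0.77 · 0.27^-0.23)]^(1/0.41).
D = 1070 m.
500^0.285 = 5.878
43.8^0.77 = 18.36
0.27^-0.23 = 1.351
Denominator = 0.168 × 5.878 × 18.36 × 1.351 = 24.49
D / 24.49 = 1070 / 24.49 = 43.69
v = 43.69^(1/0.41) = 43.69^2.439 = 10021 m/s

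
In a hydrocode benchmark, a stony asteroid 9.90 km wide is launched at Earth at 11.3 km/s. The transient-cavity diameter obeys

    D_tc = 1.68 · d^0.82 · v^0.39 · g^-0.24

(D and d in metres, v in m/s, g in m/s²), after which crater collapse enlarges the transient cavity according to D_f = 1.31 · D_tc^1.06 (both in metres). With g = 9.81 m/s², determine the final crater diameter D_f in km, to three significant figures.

In SI: d = 9900 m, v = 11300 m/s.
d^0.82 = 9900^0.82 = 1890
v^0.39 = 11300^0.39 = 38.08
g^-0.24 = 9.81^-0.24 = 0.5781
D_tc = 1.68 × 1890 × 38.08 × 0.5781 = 69900 m
D_f = 1.31 × (69900)^1.06 = 1.788 × 10^5 m
     = 178.8 km

D_f ≈ 179 km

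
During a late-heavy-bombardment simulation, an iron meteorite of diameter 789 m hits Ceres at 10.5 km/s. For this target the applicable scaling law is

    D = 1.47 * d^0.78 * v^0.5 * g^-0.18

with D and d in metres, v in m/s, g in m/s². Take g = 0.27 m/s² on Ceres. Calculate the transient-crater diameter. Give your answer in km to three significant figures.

D ≈ 34.7 km

In SI units: v = 10500 m/s.
d^0.78 = 789^0.78 = 181.9
v^0.5 = 10500^0.5 = 102.5
g^-0.18 = 0.27^-0.18 = 1.266
D = 1.47 × 181.9 × 102.5 × 1.266 = 34698 m
   = 34.70 km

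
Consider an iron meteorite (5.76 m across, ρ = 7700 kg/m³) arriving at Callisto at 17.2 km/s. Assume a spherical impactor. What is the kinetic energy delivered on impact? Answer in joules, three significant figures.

E ≈ 1.14 × 10^14 J

v = 17200 m/s.
Mass m = (π/6) ρ d³ = (π/6) × 7700 × (5.76)³ = 7.705 × 10^5 kg
E = ½ m v² = 0.5 × 7.705 × 10^5 × (17200)² = 1.140 × 10^14 J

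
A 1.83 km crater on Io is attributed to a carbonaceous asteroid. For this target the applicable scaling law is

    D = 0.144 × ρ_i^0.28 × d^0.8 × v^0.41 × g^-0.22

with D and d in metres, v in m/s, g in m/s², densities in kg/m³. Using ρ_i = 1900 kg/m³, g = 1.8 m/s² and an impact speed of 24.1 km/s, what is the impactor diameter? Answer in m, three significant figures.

Rearranging for d: d = [D / (0.144 · 1900^0.28 · 24100^0.41 · 1.8^-0.22)]^(1/0.8).
D = 1830 m.
1900^0.28 = 8.280
24100^0.41 = 62.61
1.8^-0.22 = 0.8787
Denominator = 0.144 × 8.280 × 62.61 × 0.8787 = 65.60
D / 65.60 = 1830 / 65.60 = 27.90
d = 27.90^(1/0.8) = 27.90^1.25 = 64.12 m

d ≈ 64.1 m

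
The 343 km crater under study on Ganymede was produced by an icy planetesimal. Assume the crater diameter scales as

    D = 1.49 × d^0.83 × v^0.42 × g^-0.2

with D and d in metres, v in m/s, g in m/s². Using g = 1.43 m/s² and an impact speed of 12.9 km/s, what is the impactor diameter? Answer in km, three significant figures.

d ≈ 26.2 km

Rearranging for d: d = [D / (1.49 · 12900^0.42 · 1.43^-0.2)]^(1/0.83).
D = 343000 m.
12900^0.42 = 53.27
1.43^-0.2 = 0.9310
Denominator = 1.49 × 53.27 × 0.9310 = 73.90
D / 73.90 = 343000 / 73.90 = 4641
d = 4641^(1/0.83) = 4641^1.2048 = 26154 m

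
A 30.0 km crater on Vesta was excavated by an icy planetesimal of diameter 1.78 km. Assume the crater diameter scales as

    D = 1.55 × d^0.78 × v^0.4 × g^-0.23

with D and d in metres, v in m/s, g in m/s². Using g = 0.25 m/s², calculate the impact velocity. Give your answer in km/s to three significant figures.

Rearranging for v: v = [D / (1.55 · 1780^0.78 · 0.25^-0.23)]^(1/0.4).
D = 30000 m.
1780^0.78 = 343.0
0.25^-0.23 = 1.376
Denominator = 1.55 × 343.0 × 1.376 = 731.6
D / 731.6 = 30000 / 731.6 = 41.01
v = 41.01^(1/0.4) = 41.01^2.5 = 10770 m/s

v ≈ 10.8 km/s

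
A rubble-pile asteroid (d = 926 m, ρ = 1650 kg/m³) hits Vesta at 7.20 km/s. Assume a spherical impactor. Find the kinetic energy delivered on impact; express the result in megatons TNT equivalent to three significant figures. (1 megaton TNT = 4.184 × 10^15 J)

E ≈ 4250 Mt TNT

v = 7200 m/s.
Mass m = (π/6) ρ d³ = (π/6) × 1650 × (926)³ = 6.860 × 10^11 kg
E = ½ m v² = 0.5 × 6.860 × 10^11 × (7200)² = 1.778 × 10^19 J
   = 1.778 × 10^19 / 4.184×10^15 = 4250 Mt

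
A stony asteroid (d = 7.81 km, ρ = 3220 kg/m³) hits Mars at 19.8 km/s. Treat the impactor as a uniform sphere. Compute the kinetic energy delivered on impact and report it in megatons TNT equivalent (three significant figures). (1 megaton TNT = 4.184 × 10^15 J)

E ≈ 3.76 × 10^7 Mt TNT

d = 7810 m; v = 19800 m/s.
Mass m = (π/6) ρ d³ = (π/6) × 3220 × (7810)³ = 8.032 × 10^14 kg
E = ½ m v² = 0.5 × 8.032 × 10^14 × (19800)² = 1.574 × 10^23 J
   = 1.574 × 10^23 / 4.184×10^15 = 3.762 × 10^7 Mt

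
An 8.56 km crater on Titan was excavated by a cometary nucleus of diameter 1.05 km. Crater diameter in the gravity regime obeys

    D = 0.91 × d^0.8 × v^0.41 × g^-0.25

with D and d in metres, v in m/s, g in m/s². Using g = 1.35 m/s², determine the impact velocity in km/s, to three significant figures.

Rearranging for v: v = [D / (0.91 · 1050^0.8 · 1.35^-0.25)]^(1/0.41).
D = 8560 m.
1050^0.8 = 261.2
1.35^-0.25 = 0.9277
Denominator = 0.91 × 261.2 × 0.9277 = 220.5
D / 220.5 = 8560 / 220.5 = 38.82
v = 38.82^(1/0.41) = 38.82^2.439 = 7511 m/s

v ≈ 7.51 km/s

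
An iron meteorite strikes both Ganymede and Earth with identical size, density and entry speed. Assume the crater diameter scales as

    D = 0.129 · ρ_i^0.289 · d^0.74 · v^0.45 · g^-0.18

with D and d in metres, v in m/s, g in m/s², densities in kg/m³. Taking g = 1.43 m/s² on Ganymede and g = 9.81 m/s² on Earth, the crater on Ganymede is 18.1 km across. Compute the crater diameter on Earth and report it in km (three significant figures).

D ≈ 12.8 km

All impactor-dependent factors cancel in the ratio, leaving D_Earth/D_Ganymede = (g_Earth/g_Ganymede)^-0.18.
(9.81/1.43)^-0.18 = 6.860^-0.18 = 0.7071
D_Earth = 0.7071 × 18.1 km = 12.8 km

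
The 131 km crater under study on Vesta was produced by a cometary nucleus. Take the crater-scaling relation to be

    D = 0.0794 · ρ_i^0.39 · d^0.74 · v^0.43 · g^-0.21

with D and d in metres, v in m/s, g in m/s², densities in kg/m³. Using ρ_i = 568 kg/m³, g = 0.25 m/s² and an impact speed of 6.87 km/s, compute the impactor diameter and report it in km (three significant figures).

Rearranging for d: d = [D / (0.0794 · 568^0.39 · 6870^0.43 · 0.25^-0.21)]^(1/0.74).
D = 131000 m.
568^0.39 = 11.86
6870^0.43 = 44.66
0.25^-0.21 = 1.338
Denominator = 0.0794 × 11.86 × 44.66 × 1.338 = 56.27
D / 56.27 = 131000 / 56.27 = 2328
d = 2328^(1/0.74) = 2328^1.3514 = 35493 m

d ≈ 35.5 km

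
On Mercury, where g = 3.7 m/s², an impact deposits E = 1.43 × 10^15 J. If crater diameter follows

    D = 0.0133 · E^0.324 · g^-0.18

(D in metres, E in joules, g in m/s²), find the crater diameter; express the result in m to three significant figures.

D ≈ 855 m

E^0.324 = (1.43 × 10^15)^0.324 = 8.134 × 10^4
g^-0.18 = 3.7^-0.18 = 0.7902
D = 0.0133 × 8.134 × 10^4 × 0.7902 = 854.9 m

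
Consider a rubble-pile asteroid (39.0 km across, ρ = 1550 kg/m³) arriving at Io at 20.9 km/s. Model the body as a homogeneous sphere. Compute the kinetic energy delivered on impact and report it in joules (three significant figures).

d = 39000 m; v = 20900 m/s.
Mass m = (π/6) ρ d³ = (π/6) × 1550 × (39000)³ = 4.814 × 10^16 kg
E = ½ m v² = 0.5 × 4.814 × 10^16 × (20900)² = 1.051 × 10^25 J

E ≈ 1.05 × 10^25 J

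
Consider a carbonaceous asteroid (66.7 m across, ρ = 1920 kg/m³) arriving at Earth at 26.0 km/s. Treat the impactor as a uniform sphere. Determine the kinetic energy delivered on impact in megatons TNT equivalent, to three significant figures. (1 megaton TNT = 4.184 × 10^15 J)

E ≈ 24.1 Mt TNT

v = 26000 m/s.
Mass m = (π/6) ρ d³ = (π/6) × 1920 × (66.7)³ = 2.983 × 10^8 kg
E = ½ m v² = 0.5 × 2.983 × 10^8 × (26000)² = 1.008 × 10^17 J
   = 1.008 × 10^17 / 4.184×10^15 = 24.09 Mt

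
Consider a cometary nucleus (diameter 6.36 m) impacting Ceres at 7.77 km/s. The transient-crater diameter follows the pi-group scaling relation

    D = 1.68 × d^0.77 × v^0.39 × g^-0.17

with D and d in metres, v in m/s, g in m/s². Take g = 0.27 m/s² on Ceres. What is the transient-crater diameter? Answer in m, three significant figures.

In SI units: v = 7770 m/s.
d^0.77 = 6.36^0.77 = 4.156
v^0.39 = 7770^0.39 = 32.91
g^-0.17 = 0.27^-0.17 = 1.249
D = 1.68 × 4.156 × 32.91 × 1.249 = 287.0 m

D ≈ 287 m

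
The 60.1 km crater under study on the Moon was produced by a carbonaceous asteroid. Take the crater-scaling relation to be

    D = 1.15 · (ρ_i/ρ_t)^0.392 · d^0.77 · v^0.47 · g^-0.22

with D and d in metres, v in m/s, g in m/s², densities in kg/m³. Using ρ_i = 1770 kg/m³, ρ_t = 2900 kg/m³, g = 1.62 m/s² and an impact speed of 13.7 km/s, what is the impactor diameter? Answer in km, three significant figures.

Rearranging for d: d = [D / (1.15 · (1770/2900)^0.392 · 13700^0.47 · 1.62^-0.22)]^(1/0.77).
D = 60100 m.
(1770/2900)^0.392 = 0.8240
13700^0.47 = 87.95
1.62^-0.22 = 0.8993
Denominator = 1.15 × 0.8240 × 87.95 × 0.8993 = 74.95
D / 74.95 = 60100 / 74.95 = 801.9
d = 801.9^(1/0.77) = 801.9^1.2987 = 5910 m

d ≈ 5.91 km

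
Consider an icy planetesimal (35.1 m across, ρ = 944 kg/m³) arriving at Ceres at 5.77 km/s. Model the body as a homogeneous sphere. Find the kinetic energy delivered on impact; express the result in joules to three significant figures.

E ≈ 3.56 × 10^14 J

v = 5770 m/s.
Mass m = (π/6) ρ d³ = (π/6) × 944 × (35.1)³ = 2.137 × 10^7 kg
E = ½ m v² = 0.5 × 2.137 × 10^7 × (5770)² = 3.557 × 10^14 J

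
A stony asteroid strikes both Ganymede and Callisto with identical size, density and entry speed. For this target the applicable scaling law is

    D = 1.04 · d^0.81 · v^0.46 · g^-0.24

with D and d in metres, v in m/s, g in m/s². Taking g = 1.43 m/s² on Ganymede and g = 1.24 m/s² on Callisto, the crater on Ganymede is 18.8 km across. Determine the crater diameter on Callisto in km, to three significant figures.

All impactor-dependent factors cancel in the ratio, leaving D_Callisto/D_Ganymede = (g_Callisto/g_Ganymede)^-0.24.
(1.24/1.43)^-0.24 = 0.8671^-0.24 = 1.035
D_Callisto = 1.035 × 18.8 km = 19.5 km

D ≈ 19.5 km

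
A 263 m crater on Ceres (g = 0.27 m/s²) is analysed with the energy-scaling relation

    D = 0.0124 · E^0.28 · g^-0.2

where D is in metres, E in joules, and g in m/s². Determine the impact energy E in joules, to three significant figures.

E ≈ 1.11 × 10^15 J

Rearranging: E = [D / (0.0124 · g^-0.2)]^(1/0.28).
g^-0.2 = 0.27^-0.2 = 1.299
D / (0.0124 × 1.299) = 263 / (0.01611) = 1.633 × 10^4
E = (1.633 × 10^4)^3.5714 = 1.112 × 10^15 J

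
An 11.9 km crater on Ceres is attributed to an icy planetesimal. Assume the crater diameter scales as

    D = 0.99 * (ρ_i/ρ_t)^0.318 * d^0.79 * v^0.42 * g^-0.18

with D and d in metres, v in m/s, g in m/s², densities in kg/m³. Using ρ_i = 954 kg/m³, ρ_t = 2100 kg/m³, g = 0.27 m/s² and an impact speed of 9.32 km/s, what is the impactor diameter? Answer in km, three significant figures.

Rearranging for d: d = [D / (0.99 · (954/2100)^0.318 · 9320^0.42 · 0.27^-0.18)]^(1/0.79).
D = 11900 m.
(954/2100)^0.318 = 0.7781
9320^0.42 = 46.47
0.27^-0.18 = 1.266
Denominator = 0.99 × 0.7781 × 46.47 × 1.266 = 45.32
D / 45.32 = 11900 / 45.32 = 262.6
d = 262.6^(1/0.79) = 262.6^1.2658 = 1154 m

d ≈ 1.15 km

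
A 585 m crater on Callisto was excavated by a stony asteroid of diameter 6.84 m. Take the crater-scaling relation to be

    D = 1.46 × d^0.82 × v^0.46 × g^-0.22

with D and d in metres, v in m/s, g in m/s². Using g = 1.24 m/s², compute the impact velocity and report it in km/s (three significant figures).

v ≈ 16.4 km/s

Rearranging for v: v = [D / (1.46 · 6.84^0.82 · 1.24^-0.22)]^(1/0.46).
6.84^0.82 = 4.839
1.24^-0.22 = 0.9538
Denominator = 1.46 × 4.839 × 0.9538 = 6.739
D / 6.739 = 585 / 6.739 = 86.81
v = 86.81^(1/0.46) = 86.81^2.1739 = 16378 m/s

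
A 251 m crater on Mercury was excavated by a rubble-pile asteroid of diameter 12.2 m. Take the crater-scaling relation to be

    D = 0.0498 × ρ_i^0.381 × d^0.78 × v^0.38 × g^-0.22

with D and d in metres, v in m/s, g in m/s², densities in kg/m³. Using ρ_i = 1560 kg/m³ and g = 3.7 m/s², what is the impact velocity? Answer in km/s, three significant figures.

Rearranging for v: v = [D / (0.0498 · 1560^0.381 · 12.2^0.78 · 3.7^-0.22)]^(1/0.38).
1560^0.381 = 16.47
12.2^0.78 = 7.037
3.7^-0.22 = 0.7499
Denominator = 0.0498 × 16.47 × 7.037 × 0.7499 = 4.328
D / 4.328 = 251 / 4.328 = 57.99
v = 57.99^(1/0.38) = 57.99^2.6316 = 43696 m/s

v ≈ 43.7 km/s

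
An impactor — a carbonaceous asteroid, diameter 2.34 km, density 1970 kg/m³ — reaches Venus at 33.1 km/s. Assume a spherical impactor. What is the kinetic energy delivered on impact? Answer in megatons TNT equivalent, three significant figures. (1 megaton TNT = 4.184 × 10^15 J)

d = 2340 m; v = 33100 m/s.
Mass m = (π/6) ρ d³ = (π/6) × 1970 × (2340)³ = 1.322 × 10^13 kg
E = ½ m v² = 0.5 × 1.322 × 10^13 × (33100)² = 7.242 × 10^21 J
   = 7.242 × 10^21 / 4.184×10^15 = 1.731 × 10^6 Mt

E ≈ 1.73 × 10^6 Mt TNT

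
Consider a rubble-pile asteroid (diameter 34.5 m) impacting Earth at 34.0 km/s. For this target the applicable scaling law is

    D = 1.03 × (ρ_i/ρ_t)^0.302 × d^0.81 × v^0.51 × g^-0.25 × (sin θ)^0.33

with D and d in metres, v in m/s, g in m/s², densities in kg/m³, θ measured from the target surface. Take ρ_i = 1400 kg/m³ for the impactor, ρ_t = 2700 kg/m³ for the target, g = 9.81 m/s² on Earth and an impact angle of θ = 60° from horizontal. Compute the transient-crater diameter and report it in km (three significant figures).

D ≈ 1.64 km

In SI units: v = 34000 m/s.
(ρ_i/ρ_t)^0.302 = (1400/2700)^0.302 = 0.8201
d^0.81 = 34.5^0.81 = 17.60
v^0.51 = 34000^0.51 = 204.7
g^-0.25 = 9.81^-0.25 = 0.5650
(sin 60°)^0.33 = 0.8660^0.33 = 0.9536
D = 1.03 × 0.8201 × 17.60 × 204.7 × 0.5650 × 0.9536 = 1640 m
   = 1.640 km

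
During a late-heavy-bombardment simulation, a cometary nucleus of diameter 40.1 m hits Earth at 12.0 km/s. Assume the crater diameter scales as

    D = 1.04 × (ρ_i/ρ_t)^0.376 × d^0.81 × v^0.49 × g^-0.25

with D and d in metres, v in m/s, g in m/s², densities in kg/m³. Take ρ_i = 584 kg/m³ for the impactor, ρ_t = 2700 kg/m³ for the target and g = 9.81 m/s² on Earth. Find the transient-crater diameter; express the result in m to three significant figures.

In SI units: v = 12000 m/s.
(ρ_i/ρ_t)^0.376 = (584/2700)^0.376 = 0.5623
d^0.81 = 40.1^0.81 = 19.89
v^0.49 = 12000^0.49 = 99.72
g^-0.25 = 9.81^-0.25 = 0.5650
D = 1.04 × 0.5623 × 19.89 × 99.72 × 0.5650 = 655.3 m

D ≈ 655 m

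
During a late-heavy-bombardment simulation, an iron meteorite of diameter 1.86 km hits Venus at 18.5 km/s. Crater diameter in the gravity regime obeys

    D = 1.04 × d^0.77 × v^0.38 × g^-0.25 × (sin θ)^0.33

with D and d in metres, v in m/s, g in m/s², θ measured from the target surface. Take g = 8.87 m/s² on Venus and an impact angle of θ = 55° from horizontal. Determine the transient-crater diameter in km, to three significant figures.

In SI units: d = 1860 m, v = 18500 m/s.
d^0.77 = 1860^0.77 = 329.2
v^0.38 = 18500^0.38 = 41.83
g^-0.25 = 8.87^-0.25 = 0.5795
(sin 55°)^0.33 = 0.8192^0.33 = 0.9363
D = 1.04 × 329.2 × 41.83 × 0.5795 × 0.9363 = 7771 m
   = 7.771 km

D ≈ 7.77 km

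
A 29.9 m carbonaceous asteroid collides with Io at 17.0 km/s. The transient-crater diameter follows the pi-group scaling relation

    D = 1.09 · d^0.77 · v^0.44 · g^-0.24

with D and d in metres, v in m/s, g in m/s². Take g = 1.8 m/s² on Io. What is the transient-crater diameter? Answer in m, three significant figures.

In SI units: v = 17000 m/s.
d^0.77 = 29.9^0.77 = 13.69
v^0.44 = 17000^0.44 = 72.68
g^-0.24 = 1.8^-0.24 = 0.8684
D = 1.09 × 13.69 × 72.68 × 0.8684 = 941.8 m

D ≈ 942 m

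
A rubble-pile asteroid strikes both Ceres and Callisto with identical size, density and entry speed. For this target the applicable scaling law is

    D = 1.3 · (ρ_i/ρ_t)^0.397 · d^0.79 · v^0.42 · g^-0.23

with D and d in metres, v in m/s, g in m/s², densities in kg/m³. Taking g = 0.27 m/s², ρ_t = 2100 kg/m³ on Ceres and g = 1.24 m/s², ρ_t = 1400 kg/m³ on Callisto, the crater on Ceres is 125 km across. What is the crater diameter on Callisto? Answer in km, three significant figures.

The impactor-only factors (d, v, ρ_i) cancel in the ratio, leaving D_Callisto/D_Ceres = (g_Callisto/g_Ceres)^-0.23 · (ρ_t,Ceres/ρ_t,Callisto)^0.397.
(1.24/0.27)^-0.23 = 4.593^-0.23 = 0.7042
(2100/1400)^0.397 = 1.500^0.397 = 1.175
Ratio = 0.7042 × 1.175 = 0.8274
D_Callisto = 0.8274 × 125 km = 103 km

D ≈ 103 km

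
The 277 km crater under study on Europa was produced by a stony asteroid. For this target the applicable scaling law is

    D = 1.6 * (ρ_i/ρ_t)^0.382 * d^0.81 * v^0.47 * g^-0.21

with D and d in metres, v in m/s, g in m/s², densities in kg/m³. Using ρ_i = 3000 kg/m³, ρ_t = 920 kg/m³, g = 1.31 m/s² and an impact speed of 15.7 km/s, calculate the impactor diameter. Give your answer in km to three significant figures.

d ≈ 6.62 km

Rearranging for d: d = [D / (1.6 · (3000/920)^0.382 · 15700^0.47 · 1.31^-0.21)]^(1/0.81).
D = 277000 m.
(3000/920)^0.382 = 1.571
15700^0.47 = 93.77
1.31^-0.21 = 0.9449
Denominator = 1.6 × 1.571 × 93.77 × 0.9449 = 222.7
D / 222.7 = 277000 / 222.7 = 1244
d = 1244^(1/0.81) = 1244^1.2346 = 6620 m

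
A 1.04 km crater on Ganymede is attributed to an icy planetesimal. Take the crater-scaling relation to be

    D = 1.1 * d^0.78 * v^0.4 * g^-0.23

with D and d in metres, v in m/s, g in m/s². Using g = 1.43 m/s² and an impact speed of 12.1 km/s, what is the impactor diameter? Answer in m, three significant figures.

Rearranging for d: d = [D / (1.1 · 12100^0.4 · 1.43^-0.23)]^(1/0.78).
D = 1040 m.
12100^0.4 = 42.96
1.43^-0.23 = 0.9210
Denominator = 1.1 × 42.96 × 0.9210 = 43.52
D / 43.52 = 1040 / 43.52 = 23.90
d = 23.90^(1/0.78) = 23.90^1.2821 = 58.51 m

d ≈ 58.5 m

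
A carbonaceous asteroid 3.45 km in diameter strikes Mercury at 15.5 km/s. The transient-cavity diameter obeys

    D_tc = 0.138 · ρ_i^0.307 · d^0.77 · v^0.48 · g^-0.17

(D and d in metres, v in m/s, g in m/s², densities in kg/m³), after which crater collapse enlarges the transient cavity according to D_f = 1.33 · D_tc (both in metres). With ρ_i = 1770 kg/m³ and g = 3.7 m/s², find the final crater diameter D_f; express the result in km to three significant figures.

D_f ≈ 79.4 km

In SI: d = 3450 m, v = 15500 m/s.
ρ_i^0.307 = 1770^0.307 = 9.934
d^0.77 = 3450^0.77 = 529.8
v^0.48 = 15500^0.48 = 102.7
g^-0.17 = 3.7^-0.17 = 0.8006
D_tc = 0.138 × 9.934 × 529.8 × 102.7 × 0.8006 = 59720 m
D_f = 1.33 × 59720 = 79428 m
     = 79.43 km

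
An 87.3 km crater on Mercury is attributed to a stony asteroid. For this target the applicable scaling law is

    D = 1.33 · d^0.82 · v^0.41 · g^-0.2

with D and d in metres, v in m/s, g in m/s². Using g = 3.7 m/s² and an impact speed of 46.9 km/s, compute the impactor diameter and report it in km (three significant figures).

d ≈ 4.76 km

Rearranging for d: d = [D / (1.33 · 46900^0.41 · 3.7^-0.2)]^(1/0.82).
D = 87300 m.
46900^0.41 = 82.26
3.7^-0.2 = 0.7698
Denominator = 1.33 × 82.26 × 0.7698 = 84.22
D / 84.22 = 87300 / 84.22 = 1037
d = 1037^(1/0.82) = 1037^1.2195 = 4761 m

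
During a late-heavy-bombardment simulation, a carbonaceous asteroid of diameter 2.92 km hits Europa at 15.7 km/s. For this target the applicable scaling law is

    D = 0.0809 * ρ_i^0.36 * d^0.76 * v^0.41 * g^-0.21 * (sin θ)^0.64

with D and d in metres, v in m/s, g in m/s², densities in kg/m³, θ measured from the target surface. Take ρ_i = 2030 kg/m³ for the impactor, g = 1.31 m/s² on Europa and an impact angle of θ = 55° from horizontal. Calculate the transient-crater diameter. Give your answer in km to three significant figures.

In SI units: d = 2920 m, v = 15700 m/s.
ρ_i^0.36 = 2030^0.36 = 15.51
d^0.76 = 2920^0.76 = 430.2
v^0.41 = 15700^0.41 = 52.52
g^-0.21 = 1.31^-0.21 = 0.9449
(sin 55°)^0.64 = 0.8192^0.64 = 0.8802
D = 0.0809 × 15.51 × 430.2 × 52.52 × 0.9449 × 0.8802 = 23579 m
   = 23.58 km

D ≈ 23.6 km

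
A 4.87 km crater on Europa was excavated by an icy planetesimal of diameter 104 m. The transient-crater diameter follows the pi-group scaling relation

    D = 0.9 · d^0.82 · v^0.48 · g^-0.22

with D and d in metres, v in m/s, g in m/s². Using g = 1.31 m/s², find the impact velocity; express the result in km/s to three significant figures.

Rearranging for v: v = [D / (0.9 · 104^0.82 · 1.31^-0.22)]^(1/0.48).
D = 4870 m.
104^0.82 = 45.08
1.31^-0.22 = 0.9423
Denominator = 0.9 × 45.08 × 0.9423 = 38.23
D / 38.23 = 4870 / 38.23 = 127.4
v = 127.4^(1/0.48) = 127.4^2.0833 = 24305 m/s

v ≈ 24.3 km/s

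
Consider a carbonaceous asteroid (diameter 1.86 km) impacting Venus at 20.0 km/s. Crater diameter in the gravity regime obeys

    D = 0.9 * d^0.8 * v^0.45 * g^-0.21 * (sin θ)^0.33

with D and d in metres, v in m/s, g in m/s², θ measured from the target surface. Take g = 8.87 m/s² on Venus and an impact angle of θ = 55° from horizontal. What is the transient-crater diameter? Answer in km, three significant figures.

In SI units: d = 1860 m, v = 20000 m/s.
d^0.8 = 1860^0.8 = 412.7
v^0.45 = 20000^0.45 = 86.19
g^-0.21 = 8.87^-0.21 = 0.6323
(sin 55°)^0.33 = 0.8192^0.33 = 0.9363
D = 0.9 × 412.7 × 86.19 × 0.6323 × 0.9363 = 18953 m
   = 18.95 km

D ≈ 19.0 km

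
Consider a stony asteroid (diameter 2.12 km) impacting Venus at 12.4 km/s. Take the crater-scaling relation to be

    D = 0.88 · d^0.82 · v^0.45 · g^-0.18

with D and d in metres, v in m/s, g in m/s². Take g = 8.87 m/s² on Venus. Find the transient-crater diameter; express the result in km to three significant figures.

In SI units: d = 2120 m, v = 12400 m/s.
d^0.82 = 2120^0.82 = 534.1
v^0.45 = 12400^0.45 = 69.51
g^-0.18 = 8.87^-0.18 = 0.6751
D = 0.88 × 534.1 × 69.51 × 0.6751 = 22056 m
   = 22.06 km

D ≈ 22.1 km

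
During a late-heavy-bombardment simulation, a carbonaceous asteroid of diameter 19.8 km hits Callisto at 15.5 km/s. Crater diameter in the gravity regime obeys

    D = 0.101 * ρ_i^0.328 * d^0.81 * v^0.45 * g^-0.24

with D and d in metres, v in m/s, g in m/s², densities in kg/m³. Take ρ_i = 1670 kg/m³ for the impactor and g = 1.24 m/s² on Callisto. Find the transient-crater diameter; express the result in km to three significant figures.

D ≈ 254 km

In SI units: d = 19800 m, v = 15500 m/s.
ρ_i^0.328 = 1670^0.328 = 11.40
d^0.81 = 19800^0.81 = 3022
v^0.45 = 15500^0.45 = 76.85
g^-0.24 = 1.24^-0.24 = 0.9497
D = 0.101 × 11.40 × 3022 × 76.85 × 0.9497 = 2.540 × 10^5 m
   = 254.0 km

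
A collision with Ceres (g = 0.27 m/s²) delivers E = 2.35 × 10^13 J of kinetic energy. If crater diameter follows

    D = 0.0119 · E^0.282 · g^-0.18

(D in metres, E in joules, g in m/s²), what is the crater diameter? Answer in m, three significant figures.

E^0.282 = (2.35 × 10^13)^0.282 = 5.897 × 10^3
g^-0.18 = 0.27^-0.18 = 1.266
D = 0.0119 × 5.897 × 10^3 × 1.266 = 88.84 m

D ≈ 88.8 m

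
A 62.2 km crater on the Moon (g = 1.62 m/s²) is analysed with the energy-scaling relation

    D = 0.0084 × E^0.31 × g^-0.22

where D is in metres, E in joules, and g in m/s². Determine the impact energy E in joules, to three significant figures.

Rearranging: E = [D / (0.0084 · g^-0.22)]^(1/0.31).
D = 62200 m.
g^-0.22 = 1.62^-0.22 = 0.8993
D / (0.0084 × 0.8993) = 62200 / (7.554 × 10^-3) = 8.234 × 10^6
E = (8.234 × 10^6)^3.2258 = 2.034 × 10^22 J

E ≈ 2.03 × 10^22 J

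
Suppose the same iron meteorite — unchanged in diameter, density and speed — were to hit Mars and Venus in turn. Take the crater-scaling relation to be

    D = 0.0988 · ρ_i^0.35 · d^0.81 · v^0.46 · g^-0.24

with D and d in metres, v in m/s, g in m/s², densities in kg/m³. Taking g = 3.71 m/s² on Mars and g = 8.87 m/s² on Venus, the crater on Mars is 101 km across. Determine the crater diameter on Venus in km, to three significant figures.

All impactor-dependent factors cancel in the ratio, leaving D_Venus/D_Mars = (g_Venus/g_Mars)^-0.24.
(8.87/3.71)^-0.24 = 2.391^-0.24 = 0.8112
D_Venus = 0.8112 × 101 km = 81.9 km

D ≈ 81.9 km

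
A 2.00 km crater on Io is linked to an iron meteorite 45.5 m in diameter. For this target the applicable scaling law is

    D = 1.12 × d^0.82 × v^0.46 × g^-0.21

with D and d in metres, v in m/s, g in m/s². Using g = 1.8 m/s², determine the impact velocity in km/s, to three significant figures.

v ≈ 17.0 km/s

Rearranging for v: v = [D / (1.12 · 45.5^0.82 · 1.8^-0.21)]^(1/0.46).
D = 2000 m.
45.5^0.82 = 22.89
1.8^-0.21 = 0.8839
Denominator = 1.12 × 22.89 × 0.8839 = 22.66
D / 22.66 = 2000 / 22.66 = 88.26
v = 88.26^(1/0.46) = 88.26^2.1739 = 16978 m/s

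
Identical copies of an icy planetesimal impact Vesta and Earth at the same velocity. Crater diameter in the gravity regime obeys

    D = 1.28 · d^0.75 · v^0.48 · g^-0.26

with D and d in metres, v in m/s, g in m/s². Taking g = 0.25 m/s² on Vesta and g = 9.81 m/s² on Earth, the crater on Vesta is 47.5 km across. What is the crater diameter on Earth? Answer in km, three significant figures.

D ≈ 18.3 km

All impactor-dependent factors cancel in the ratio, leaving D_Earth/D_Vesta = (g_Earth/g_Vesta)^-0.26.
(9.81/0.25)^-0.26 = 39.24^-0.26 = 0.3852
D_Earth = 0.3852 × 47.5 km = 18.3 km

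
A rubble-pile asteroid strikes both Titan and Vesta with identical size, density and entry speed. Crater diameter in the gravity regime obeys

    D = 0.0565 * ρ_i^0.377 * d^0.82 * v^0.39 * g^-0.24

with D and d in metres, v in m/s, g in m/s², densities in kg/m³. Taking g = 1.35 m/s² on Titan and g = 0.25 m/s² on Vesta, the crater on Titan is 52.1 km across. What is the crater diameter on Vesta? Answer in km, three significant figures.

D ≈ 78.1 km

All impactor-dependent factors cancel in the ratio, leaving D_Vesta/D_Titan = (g_Vesta/g_Titan)^-0.24.
(0.25/1.35)^-0.24 = 0.1852^-0.24 = 1.499
D_Vesta = 1.499 × 52.1 km = 78.1 km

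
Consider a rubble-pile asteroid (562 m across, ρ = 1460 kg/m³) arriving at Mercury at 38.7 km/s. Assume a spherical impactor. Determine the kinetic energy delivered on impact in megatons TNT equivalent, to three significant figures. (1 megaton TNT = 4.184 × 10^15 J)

E ≈ 24300 Mt TNT

v = 38700 m/s.
Mass m = (π/6) ρ d³ = (π/6) × 1460 × (562)³ = 1.357 × 10^11 kg
E = ½ m v² = 0.5 × 1.357 × 10^11 × (38700)² = 1.016 × 10^20 J
   = 1.016 × 10^20 / 4.184×10^15 = 24283 Mt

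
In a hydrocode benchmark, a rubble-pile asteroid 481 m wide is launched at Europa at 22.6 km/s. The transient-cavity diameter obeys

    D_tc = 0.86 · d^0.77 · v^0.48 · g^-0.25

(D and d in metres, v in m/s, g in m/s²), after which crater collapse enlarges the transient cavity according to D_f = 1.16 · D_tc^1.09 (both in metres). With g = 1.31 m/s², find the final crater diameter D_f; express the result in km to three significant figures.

v = 22600 m/s.
d^0.77 = 481^0.77 = 116.2
v^0.48 = 22600^0.48 = 123.0
g^-0.25 = 1.31^-0.25 = 0.9347
D_tc = 0.86 × 116.2 × 123.0 × 0.9347 = 11490 m
D_f = 1.16 × (11490)^1.09 = 30918 m
     = 30.92 km

D_f ≈ 30.9 km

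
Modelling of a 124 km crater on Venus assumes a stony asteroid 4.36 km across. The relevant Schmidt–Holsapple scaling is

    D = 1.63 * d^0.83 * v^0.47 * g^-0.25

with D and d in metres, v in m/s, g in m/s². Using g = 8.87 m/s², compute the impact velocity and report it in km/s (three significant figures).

Rearranging for v: v = [D / (1.63 · 4360^0.83 · 8.87^-0.25)]^(1/0.47).
D = 124000 m.
4360^0.83 = 1049
8.87^-0.25 = 0.5795
Denominator = 1.63 × 1049 × 0.5795 = 990.9
D / 990.9 = 124000 / 990.9 = 125.1
v = 125.1^(1/0.47) = 125.1^2.1277 = 28996 m/s

v ≈ 29.0 km/s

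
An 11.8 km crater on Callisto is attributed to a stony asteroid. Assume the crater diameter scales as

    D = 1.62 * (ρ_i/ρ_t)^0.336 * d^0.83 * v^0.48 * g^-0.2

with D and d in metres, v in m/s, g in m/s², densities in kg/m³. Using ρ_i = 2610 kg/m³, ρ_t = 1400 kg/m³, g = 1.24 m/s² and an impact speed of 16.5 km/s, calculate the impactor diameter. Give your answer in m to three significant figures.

Rearranging for d: d = [D / (1.62 · (2610/1400)^0.336 · 16500^0.48 · 1.24^-0.2)]^(1/0.83).
D = 11800 m.
(2610/1400)^0.336 = 1.233
16500^0.48 = 105.8
1.24^-0.2 = 0.9579
Denominator = 1.62 × 1.233 × 105.8 × 0.9579 = 202.4
D / 202.4 = 11800 / 202.4 = 58.30
d = 58.30^(1/0.83) = 58.30^1.2048 = 134.1 m

d ≈ 134 m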